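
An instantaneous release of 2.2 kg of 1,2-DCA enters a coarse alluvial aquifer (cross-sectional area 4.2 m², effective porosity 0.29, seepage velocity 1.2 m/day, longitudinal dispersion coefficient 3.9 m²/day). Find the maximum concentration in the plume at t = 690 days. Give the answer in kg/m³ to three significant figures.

0.00982 kg/m³

The peak of an instantaneous 1D plume sits at x = vt; there the Gaussian factor is 1 and C_max = M/(n_e·A·√(4πDt)), where n_e·A is the pore area the mass is dissolved in.
√(4πDt) = √(4π × 3.9 × 690) = 183.9 m, so C_max = 2.2/(0.29 × 4.2 × 183.9) = 0.00982 kg/m³.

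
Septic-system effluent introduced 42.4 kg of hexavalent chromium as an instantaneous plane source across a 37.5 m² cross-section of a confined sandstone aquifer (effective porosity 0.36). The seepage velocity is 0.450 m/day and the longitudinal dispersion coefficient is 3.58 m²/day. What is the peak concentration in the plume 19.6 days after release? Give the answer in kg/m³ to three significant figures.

The peak of an instantaneous 1D plume sits at x = vt; there the Gaussian factor is 1 and C_max = M/(n_e·A·√(4πDt)), where n_e·A is the pore area the mass is dissolved in.
√(4πDt) = √(4π × 3.58 × 19.6) = 29.69 m, so C_max = 42.4/(0.36 × 37.5 × 29.69) = 0.106 kg/m³.

0.106 kg/m³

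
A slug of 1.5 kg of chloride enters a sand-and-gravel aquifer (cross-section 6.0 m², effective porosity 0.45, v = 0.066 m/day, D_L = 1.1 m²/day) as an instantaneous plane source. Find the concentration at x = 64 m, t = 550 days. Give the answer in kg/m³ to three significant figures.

For an instantaneous plane source, C(x,t) = M/(n_e·A·√(4πDt)) · exp(−(x−vt)²/(4Dt)), with n_e·A the pore (flow) area.
Plume center vt = 0.066 × 550 = 36.3 m, so the well at 64 m is 27.7 m downgradient of the peak.
√(4πDt) = 87.19 m, giving peak height M/(n_e·A·√(4πDt)) = 1.5/(0.45 × 6.0 × 87.19) = 0.006372 kg/m³.
(x−vt)²/(4Dt) = (27.7)²/(4 × 1.1 × 550) = 0.3171; exp(−0.3171) = 0.7283.
C = 0.006372 × 0.7283 = 0.00464 kg/m³.

0.00464 kg/m³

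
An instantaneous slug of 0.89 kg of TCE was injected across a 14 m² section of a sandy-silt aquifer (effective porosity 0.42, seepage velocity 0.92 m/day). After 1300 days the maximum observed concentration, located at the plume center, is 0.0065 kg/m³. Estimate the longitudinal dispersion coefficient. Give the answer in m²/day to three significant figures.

0.0332 m²/day

At the plume center C_max = M/(n_e·A·√(4πDt)), so D = M²/(4πt·(n_e·A·C_max)²).
n_e·A·C_max = 0.42 × 14 × 0.0065 = 0.03822 kg/m.
D = 0.89²/(4π × 1300 × 0.03822²) = 0.0332 m²/day.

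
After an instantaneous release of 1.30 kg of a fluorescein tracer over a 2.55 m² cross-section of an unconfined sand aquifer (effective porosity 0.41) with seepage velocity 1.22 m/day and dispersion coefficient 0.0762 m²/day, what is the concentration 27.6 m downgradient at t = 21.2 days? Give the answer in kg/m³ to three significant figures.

For an instantaneous plane source, C(x,t) = M/(n_e·A·√(4πDt)) · exp(−(x−vt)²/(4Dt)), with n_e·A the pore (flow) area.
Plume center vt = 1.22 × 21.2 = 25.864 m, so the well at 27.6 m is 1.736 m downgradient of the peak.
√(4πDt) = 4.506 m, giving peak height M/(n_e·A·√(4πDt)) = 1.30/(0.41 × 2.55 × 4.506) = 0.2759 kg/m³.
(x−vt)²/(4Dt) = (1.736)²/(4 × 0.0762 × 21.2) = 0.4664; exp(−0.4664) = 0.6273.
C = 0.2759 × 0.6273 = 0.173 kg/m³.

0.173 kg/m³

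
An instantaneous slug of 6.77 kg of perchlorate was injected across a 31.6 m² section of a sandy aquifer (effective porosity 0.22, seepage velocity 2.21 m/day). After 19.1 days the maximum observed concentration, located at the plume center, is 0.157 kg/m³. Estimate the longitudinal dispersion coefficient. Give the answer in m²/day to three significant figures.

At the plume center C_max = M/(n_e·A·√(4πDt)), so D = M²/(4πt·(n_e·A·C_max)²).
n_e·A·C_max = 0.22 × 31.6 × 0.157 = 1.091 kg/m.
D = 6.77²/(4π × 19.1 × 1.091²) = 0.160 m²/day.

0.160 m²/day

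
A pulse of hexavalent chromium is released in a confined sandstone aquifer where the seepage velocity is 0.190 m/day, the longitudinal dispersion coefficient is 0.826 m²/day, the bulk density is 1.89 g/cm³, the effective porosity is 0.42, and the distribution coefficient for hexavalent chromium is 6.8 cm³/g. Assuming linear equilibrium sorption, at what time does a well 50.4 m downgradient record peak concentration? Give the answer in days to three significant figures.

Retardation factor R = 1 + ρ_b·K_d/n = 1 + 1.89 × 6.8/0.42 = 31.60.
Sorption retards both mechanisms: v_R = v/R = 0.006013 m/day, D_R = D/R = 0.02614 m²/day.
Peak time from v_R²t² + 2D_R t − x² = 0: t = (√(D_R² + v_R²x²) − D_R)/v_R².
√(D_R² + v_R²x²) = √(0.02614² + 0.006013² × 50.4²) = 0.3042; v_R² = 3.616e-05.
t = (0.3042 − 0.02614)/3.616e-05 = 7690 days.

7690 days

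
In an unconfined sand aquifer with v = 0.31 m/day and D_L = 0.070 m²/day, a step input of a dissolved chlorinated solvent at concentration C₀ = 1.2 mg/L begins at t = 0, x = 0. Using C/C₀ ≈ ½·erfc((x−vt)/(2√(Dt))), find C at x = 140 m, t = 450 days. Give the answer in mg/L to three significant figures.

0.570 mg/L

For a continuous step input, C/C₀ ≈ ½·erfc((x−vt)/(2√(Dt))).
vt = 0.31 × 450 = 139.5 m and 2√(Dt) = 2√(0.070 × 450) = 11.22 m.
Argument (x−vt)/(2√(Dt)) = (140 − 139.5)/11.22 = 0.04456; ½·erfc(0.04456) = 0.4749.
C = 1.2 × 0.4749 = 0.570 mg/L.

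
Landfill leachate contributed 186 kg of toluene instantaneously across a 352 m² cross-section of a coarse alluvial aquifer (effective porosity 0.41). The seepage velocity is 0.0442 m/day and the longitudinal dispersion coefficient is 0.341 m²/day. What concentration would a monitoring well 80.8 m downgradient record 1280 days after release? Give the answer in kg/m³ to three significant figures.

For an instantaneous plane source, C(x,t) = M/(n_e·A·√(4πDt)) · exp(−(x−vt)²/(4Dt)), with n_e·A the pore (flow) area.
Plume center vt = 0.0442 × 1280 = 56.576 m, so the well at 80.8 m is 24.224 m downgradient of the peak.
√(4πDt) = 74.06 m, giving peak height M/(n_e·A·√(4πDt)) = 186/(0.41 × 352 × 74.06) = 0.01740 kg/m³.
(x−vt)²/(4Dt) = (24.224)²/(4 × 0.341 × 1280) = 0.3361; exp(−0.3361) = 0.7146.
C = 0.01740 × 0.7146 = 0.0124 kg/m³.

0.0124 kg/m³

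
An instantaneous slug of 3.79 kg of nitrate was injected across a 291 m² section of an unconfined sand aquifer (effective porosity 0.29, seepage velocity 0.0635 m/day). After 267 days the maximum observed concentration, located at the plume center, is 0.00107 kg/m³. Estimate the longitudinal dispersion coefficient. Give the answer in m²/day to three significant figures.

0.525 m²/day

At the plume center C_max = M/(n_e·A·√(4πDt)), so D = M²/(4πt·(n_e·A·C_max)²).
n_e·A·C_max = 0.29 × 291 × 0.00107 = 0.09030 kg/m.
D = 3.79²/(4π × 267 × 0.09030²) = 0.525 m²/day.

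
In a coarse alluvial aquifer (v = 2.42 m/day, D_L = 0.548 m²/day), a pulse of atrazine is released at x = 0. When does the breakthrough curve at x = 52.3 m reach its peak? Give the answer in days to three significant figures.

21.5 days

For the 1D instantaneous-source solution, setting ∂C/∂t = 0 at fixed x gives v²t² + 2Dt − x² = 0, so t = (√(D² + v²x²) − D)/v².
√(D² + v²x²) = √(0.548² + 2.42² × 52.3²) = 126.6; v² = 5.8564.
t = (126.6 − 0.548)/5.8564 = 21.5 days (vs. the pure-advection estimate x/v = 21.6 d).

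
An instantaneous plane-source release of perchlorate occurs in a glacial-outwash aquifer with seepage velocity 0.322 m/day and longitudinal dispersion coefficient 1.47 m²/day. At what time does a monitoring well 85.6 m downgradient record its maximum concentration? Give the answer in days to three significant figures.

252 days

For the 1D instantaneous-source solution, setting ∂C/∂t = 0 at fixed x gives v²t² + 2Dt − x² = 0, so t = (√(D² + v²x²) − D)/v².
√(D² + v²x²) = √(1.47² + 0.322² × 85.6²) = 27.60; v² = 0.103684.
t = (27.60 − 1.47)/0.103684 = 252 days (vs. the pure-advection estimate x/v = 266 d).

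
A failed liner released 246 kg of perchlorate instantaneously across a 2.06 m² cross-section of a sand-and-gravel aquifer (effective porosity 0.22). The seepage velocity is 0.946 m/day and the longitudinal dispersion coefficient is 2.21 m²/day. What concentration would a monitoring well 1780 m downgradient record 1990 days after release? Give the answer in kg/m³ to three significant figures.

For an instantaneous plane source, C(x,t) = M/(n_e·A·√(4πDt)) · exp(−(x−vt)²/(4Dt)), with n_e·A the pore (flow) area.
Plume center vt = 0.946 × 1990 = 1882.54 m, so the well at 1780 m is 102.54 m upgradient of the peak.
√(4πDt) = 235.1 m, giving peak height M/(n_e·A·√(4πDt)) = 246/(0.22 × 2.06 × 235.1) = 2.309 kg/m³.
(x−vt)²/(4Dt) = (-102.54)²/(4 × 2.21 × 1990) = 0.5977; exp(−0.5977) = 0.5501.
C = 2.309 × 0.5501 = 1.27 kg/m³.

1.27 kg/m³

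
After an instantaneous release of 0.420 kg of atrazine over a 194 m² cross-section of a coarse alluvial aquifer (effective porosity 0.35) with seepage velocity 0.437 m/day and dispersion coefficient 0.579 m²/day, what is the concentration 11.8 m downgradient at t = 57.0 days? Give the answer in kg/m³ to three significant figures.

8.26e-05 kg/m³

For an instantaneous plane source, C(x,t) = M/(n_e·A·√(4πDt)) · exp(−(x−vt)²/(4Dt)), with n_e·A the pore (flow) area.
Plume center vt = 0.437 × 57.0 = 24.909 m, so the well at 11.8 m is 13.109 m upgradient of the peak.
√(4πDt) = 20.36 m, giving peak height M/(n_e·A·√(4πDt)) = 0.420/(0.35 × 194 × 20.36) = 0.0003038 kg/m³.
(x−vt)²/(4Dt) = (-13.109)²/(4 × 0.579 × 57.0) = 1.302; exp(−1.302) = 0.2720.
C = 0.0003038 × 0.2720 = 8.26e-05 kg/m³.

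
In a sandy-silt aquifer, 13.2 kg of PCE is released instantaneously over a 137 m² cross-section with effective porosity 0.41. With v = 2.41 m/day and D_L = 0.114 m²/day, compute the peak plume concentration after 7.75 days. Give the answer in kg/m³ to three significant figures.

The peak of an instantaneous 1D plume sits at x = vt; there the Gaussian factor is 1 and C_max = M/(n_e·A·√(4πDt)), where n_e·A is the pore area the mass is dissolved in.
√(4πDt) = √(4π × 0.114 × 7.75) = 3.332 m, so C_max = 13.2/(0.41 × 137 × 3.332) = 0.0705 kg/m³.

0.0705 kg/m³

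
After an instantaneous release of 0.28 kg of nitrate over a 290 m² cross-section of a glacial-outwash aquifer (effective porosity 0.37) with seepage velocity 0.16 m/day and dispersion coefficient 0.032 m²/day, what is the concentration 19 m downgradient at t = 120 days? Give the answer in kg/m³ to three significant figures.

0.000375 kg/m³

For an instantaneous plane source, C(x,t) = M/(n_e·A·√(4πDt)) · exp(−(x−vt)²/(4Dt)), with n_e·A the pore (flow) area.
Plume center vt = 0.16 × 120 = 19.2 m, so the well at 19 m is 0.2 m upgradient of the peak.
√(4πDt) = 6.947 m, giving peak height M/(n_e·A·√(4πDt)) = 0.28/(0.37 × 290 × 6.947) = 0.0003756 kg/m³.
(x−vt)²/(4Dt) = (-0.2)²/(4 × 0.032 × 120) = 0.002604; exp(−0.002604) = 0.9974.
C = 0.0003756 × 0.9974 = 0.000375 kg/m³.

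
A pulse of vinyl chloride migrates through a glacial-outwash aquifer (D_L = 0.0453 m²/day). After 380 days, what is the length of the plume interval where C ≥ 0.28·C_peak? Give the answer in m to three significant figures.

The plume is Gaussian with σ = √(2Dt) = √(2 × 0.0453 × 380) = 5.868 m.
C/C_peak = exp(−Δx²/(2σ²)) = 0.28 ⇒ Δx = σ·√(−2 ln 0.28) = 5.868 × 1.596 = 9.365 m.
Width = 2Δx = 18.7 m.

18.7 m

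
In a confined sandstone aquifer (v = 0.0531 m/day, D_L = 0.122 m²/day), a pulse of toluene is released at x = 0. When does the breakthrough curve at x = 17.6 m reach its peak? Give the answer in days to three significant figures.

291 days

For the 1D instantaneous-source solution, setting ∂C/∂t = 0 at fixed x gives v²t² + 2Dt − x² = 0, so t = (√(D² + v²x²) − D)/v².
√(D² + v²x²) = √(0.122² + 0.0531² × 17.6²) = 0.9425; v² = 0.00281961.
t = (0.9425 − 0.122)/0.00281961 = 291 days (vs. the pure-advection estimate x/v = 331 d).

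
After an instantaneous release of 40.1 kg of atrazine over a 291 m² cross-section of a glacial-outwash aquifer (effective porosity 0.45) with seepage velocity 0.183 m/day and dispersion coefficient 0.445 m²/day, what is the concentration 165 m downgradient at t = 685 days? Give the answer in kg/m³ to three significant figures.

For an instantaneous plane source, C(x,t) = M/(n_e·A·√(4πDt)) · exp(−(x−vt)²/(4Dt)), with n_e·A the pore (flow) area.
Plume center vt = 0.183 × 685 = 125.355 m, so the well at 165 m is 39.645 m downgradient of the peak.
√(4πDt) = 61.89 m, giving peak height M/(n_e·A·√(4πDt)) = 40.1/(0.45 × 291 × 61.89) = 0.004948 kg/m³.
(x−vt)²/(4Dt) = (39.645)²/(4 × 0.445 × 685) = 1.289; exp(−1.289) = 0.2755.
C = 0.004948 × 0.2755 = 0.00136 kg/m³.

0.00136 kg/m³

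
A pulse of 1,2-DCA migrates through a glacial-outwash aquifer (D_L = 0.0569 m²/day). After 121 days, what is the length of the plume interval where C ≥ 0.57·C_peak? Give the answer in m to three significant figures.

The plume is Gaussian with σ = √(2Dt) = √(2 × 0.0569 × 121) = 3.711 m.
C/C_peak = exp(−Δx²/(2σ²)) = 0.57 ⇒ Δx = σ·√(−2 ln 0.57) = 3.711 × 1.060 = 3.934 m.
Width = 2Δx = 7.87 m.

7.87 m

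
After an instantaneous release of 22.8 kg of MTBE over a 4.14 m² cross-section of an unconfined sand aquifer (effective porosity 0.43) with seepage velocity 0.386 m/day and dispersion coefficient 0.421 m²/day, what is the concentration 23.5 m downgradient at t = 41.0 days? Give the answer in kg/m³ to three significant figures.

For an instantaneous plane source, C(x,t) = M/(n_e·A·√(4πDt)) · exp(−(x−vt)²/(4Dt)), with n_e·A the pore (flow) area.
Plume center vt = 0.386 × 41.0 = 15.826 m, so the well at 23.5 m is 7.674 m downgradient of the peak.
√(4πDt) = 14.73 m, giving peak height M/(n_e·A·√(4πDt)) = 22.8/(0.43 × 4.14 × 14.73) = 0.8695 kg/m³.
(x−vt)²/(4Dt) = (7.674)²/(4 × 0.421 × 41.0) = 0.8529; exp(−0.8529) = 0.4262.
C = 0.8695 × 0.4262 = 0.371 kg/m³.

0.371 kg/m³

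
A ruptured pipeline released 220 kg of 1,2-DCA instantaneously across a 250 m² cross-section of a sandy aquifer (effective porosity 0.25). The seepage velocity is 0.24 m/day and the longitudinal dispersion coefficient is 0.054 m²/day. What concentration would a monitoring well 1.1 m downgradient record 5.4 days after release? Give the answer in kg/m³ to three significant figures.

For an instantaneous plane source, C(x,t) = M/(n_e·A·√(4πDt)) · exp(−(x−vt)²/(4Dt)), with n_e·A the pore (flow) area.
Plume center vt = 0.24 × 5.4 = 1.296 m, so the well at 1.1 m is 0.196 m upgradient of the peak.
√(4πDt) = 1.914 m, giving peak height M/(n_e·A·√(4πDt)) = 220/(0.25 × 250 × 1.914) = 1.839 kg/m³.
(x−vt)²/(4Dt) = (-0.196)²/(4 × 0.054 × 5.4) = 0.03294; exp(−0.03294) = 0.9676.
C = 1.839 × 0.9676 = 1.78 kg/m³.

1.78 kg/m³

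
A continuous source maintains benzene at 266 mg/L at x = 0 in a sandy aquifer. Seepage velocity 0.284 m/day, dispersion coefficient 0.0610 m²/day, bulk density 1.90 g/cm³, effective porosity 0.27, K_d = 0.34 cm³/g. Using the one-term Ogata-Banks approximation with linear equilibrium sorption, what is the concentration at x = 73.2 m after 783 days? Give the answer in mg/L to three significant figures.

Retardation factor R = 1 + ρ_b·K_d/n = 1 + 1.90 × 0.34/0.27 = 3.393.
Sorption retards both mechanisms: v_R = v/R = 0.08370 m/day, D_R = D/R = 0.01798 m²/day.
v_R·t = 0.08370 × 783 = 65.5371 m; 2√(D_R t) = 7.504 m; argument = (73.2 − 65.5371)/7.504 = 1.021.
C = C₀ × ½·erfc(1.021) = 266 × 0.07438 = 19.8 mg/L.

19.8 mg/L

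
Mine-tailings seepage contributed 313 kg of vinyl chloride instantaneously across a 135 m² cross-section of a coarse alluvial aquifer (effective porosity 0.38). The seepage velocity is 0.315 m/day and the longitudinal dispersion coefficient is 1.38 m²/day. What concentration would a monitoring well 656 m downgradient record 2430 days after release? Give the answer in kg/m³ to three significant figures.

For an instantaneous plane source, C(x,t) = M/(n_e·A·√(4πDt)) · exp(−(x−vt)²/(4Dt)), with n_e·A the pore (flow) area.
Plume center vt = 0.315 × 2430 = 765.45 m, so the well at 656 m is 109.45 m upgradient of the peak.
√(4πDt) = 205.3 m, giving peak height M/(n_e·A·√(4πDt)) = 313/(0.38 × 135 × 205.3) = 0.02972 kg/m³.
(x−vt)²/(4Dt) = (-109.45)²/(4 × 1.38 × 2430) = 0.8931; exp(−0.8931) = 0.4094.
C = 0.02972 × 0.4094 = 0.0122 kg/m³.

0.0122 kg/m³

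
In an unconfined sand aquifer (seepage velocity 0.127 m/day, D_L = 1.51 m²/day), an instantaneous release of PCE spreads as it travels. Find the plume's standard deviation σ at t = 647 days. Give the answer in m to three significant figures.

44.2 m

Dispersive spreading gives a Gaussian with σ² = 2Dt; advection only shifts the center.
σ = √(2 × 1.51 × 647) = 44.2 m.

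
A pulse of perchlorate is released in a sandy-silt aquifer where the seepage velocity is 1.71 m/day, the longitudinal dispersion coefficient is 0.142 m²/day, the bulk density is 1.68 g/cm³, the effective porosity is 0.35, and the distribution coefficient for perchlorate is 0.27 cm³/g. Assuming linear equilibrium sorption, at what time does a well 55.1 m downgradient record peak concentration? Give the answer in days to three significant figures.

Retardation factor R = 1 + ρ_b·K_d/n = 1 + 1.68 × 0.27/0.35 = 2.296.
Sorption retards both mechanisms: v_R = v/R = 0.7448 m/day, D_R = D/R = 0.06185 m²/day.
Peak time from v_R²t² + 2D_R t − x² = 0: t = (√(D_R² + v_R²x²) − D_R)/v_R².
√(D_R² + v_R²x²) = √(0.06185² + 0.7448² × 55.1²) = 41.04; v_R² = 0.5547.
t = (41.04 − 0.06185)/0.5547 = 73.9 days.

73.9 days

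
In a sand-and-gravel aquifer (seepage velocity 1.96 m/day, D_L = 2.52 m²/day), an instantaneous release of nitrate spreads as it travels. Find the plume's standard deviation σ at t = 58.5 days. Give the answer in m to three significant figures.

Dispersive spreading gives a Gaussian with σ² = 2Dt; advection only shifts the center.
σ = √(2 × 2.52 × 58.5) = 17.2 m.

17.2 m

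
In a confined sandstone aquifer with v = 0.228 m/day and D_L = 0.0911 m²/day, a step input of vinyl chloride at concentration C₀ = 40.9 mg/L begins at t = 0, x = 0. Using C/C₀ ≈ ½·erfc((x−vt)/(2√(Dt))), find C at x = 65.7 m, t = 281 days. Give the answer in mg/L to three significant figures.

16.8 mg/L

For a continuous step input, C/C₀ ≈ ½·erfc((x−vt)/(2√(Dt))).
vt = 0.228 × 281 = 64.068 m and 2√(Dt) = 2√(0.0911 × 281) = 10.12 m.
Argument (x−vt)/(2√(Dt)) = (65.7 − 64.068)/10.12 = 0.1613; ½·erfc(0.1613) = 0.4098.
C = 40.9 × 0.4098 = 16.8 mg/L.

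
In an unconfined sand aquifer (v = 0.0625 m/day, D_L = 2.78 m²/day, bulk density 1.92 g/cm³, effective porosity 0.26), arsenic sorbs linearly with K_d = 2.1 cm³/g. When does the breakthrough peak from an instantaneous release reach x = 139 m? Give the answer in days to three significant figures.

26800 days

Retardation factor R = 1 + ρ_b·K_d/n = 1 + 1.92 × 2.1/0.26 = 16.51.
Sorption retards both mechanisms: v_R = v/R = 0.003786 m/day, D_R = D/R = 0.1684 m²/day.
Peak time from v_R²t² + 2D_R t − x² = 0: t = (√(D_R² + v_R²x²) − D_R)/v_R².
√(D_R² + v_R²x²) = √(0.1684² + 0.003786² × 139²) = 0.5525; v_R² = 1.433e-05.
t = (0.5525 − 0.1684)/1.433e-05 = 26800 days.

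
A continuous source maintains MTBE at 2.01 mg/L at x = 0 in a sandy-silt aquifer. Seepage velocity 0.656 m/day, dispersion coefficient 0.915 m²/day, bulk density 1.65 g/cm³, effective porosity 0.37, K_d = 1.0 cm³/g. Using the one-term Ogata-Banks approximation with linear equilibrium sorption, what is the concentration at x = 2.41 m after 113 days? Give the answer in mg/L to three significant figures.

1.94 mg/L

Retardation factor R = 1 + ρ_b·K_d/n = 1 + 1.65 × 1.0/0.37 = 5.459.
Sorption retards both mechanisms: v_R = v/R = 0.1202 m/day, D_R = D/R = 0.1676 m²/day.
v_R·t = 0.1202 × 113 = 13.5826 m; 2√(D_R t) = 8.704 m; argument = (2.41 − 13.5826)/8.704 = -1.284.
C = C₀ × ½·erfc(-1.284) = 2.01 × 0.9653 = 1.94 mg/L.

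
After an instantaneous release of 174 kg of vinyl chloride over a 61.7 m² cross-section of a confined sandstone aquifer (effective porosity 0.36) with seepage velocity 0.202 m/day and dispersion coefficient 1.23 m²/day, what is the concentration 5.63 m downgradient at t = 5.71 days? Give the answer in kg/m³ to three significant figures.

For an instantaneous plane source, C(x,t) = M/(n_e·A·√(4πDt)) · exp(−(x−vt)²/(4Dt)), with n_e·A the pore (flow) area.
Plume center vt = 0.202 × 5.71 = 1.15342 m, so the well at 5.63 m is 4.47658 m downgradient of the peak.
√(4πDt) = 9.395 m, giving peak height M/(n_e·A·√(4πDt)) = 174/(0.36 × 61.7 × 9.395) = 0.8338 kg/m³.
(x−vt)²/(4Dt) = (4.47658)²/(4 × 1.23 × 5.71) = 0.7133; exp(−0.7133) = 0.4900.
C = 0.8338 × 0.4900 = 0.409 kg/m³.

0.409 kg/m³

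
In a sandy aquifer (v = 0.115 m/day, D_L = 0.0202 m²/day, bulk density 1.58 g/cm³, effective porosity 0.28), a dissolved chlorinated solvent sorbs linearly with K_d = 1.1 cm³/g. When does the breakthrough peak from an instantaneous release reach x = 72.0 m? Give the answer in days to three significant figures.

Retardation factor R = 1 + ρ_b·K_d/n = 1 + 1.58 × 1.1/0.28 = 7.207.
Sorption retards both mechanisms: v_R = v/R = 0.01596 m/day, D_R = D/R = 0.002803 m²/day.
Peak time from v_R²t² + 2D_R t − x² = 0: t = (√(D_R² + v_R²x²) − D_R)/v_R².
√(D_R² + v_R²x²) = √(0.002803² + 0.01596² × 72.0²) = 1.149; v_R² = 0.0002547.
t = (1.149 − 0.002803)/0.0002547 = 4500 days.

4500 days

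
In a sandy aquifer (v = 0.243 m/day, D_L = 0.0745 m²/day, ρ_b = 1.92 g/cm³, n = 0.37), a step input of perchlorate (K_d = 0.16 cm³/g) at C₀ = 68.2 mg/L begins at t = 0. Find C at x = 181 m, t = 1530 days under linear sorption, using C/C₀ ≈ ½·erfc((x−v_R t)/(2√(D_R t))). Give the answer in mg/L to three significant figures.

66.6 mg/L

Retardation factor R = 1 + ρ_b·K_d/n = 1 + 1.92 × 0.16/0.37 = 1.830.
Sorption retards both mechanisms: v_R = v/R = 0.1328 m/day, D_R = D/R = 0.04071 m²/day.
v_R·t = 0.1328 × 1530 = 203.184 m; 2√(D_R t) = 15.78 m; argument = (181 − 203.184)/15.78 = -1.406.
C = C₀ × ½·erfc(-1.406) = 68.2 × 0.9766 = 66.6 mg/L.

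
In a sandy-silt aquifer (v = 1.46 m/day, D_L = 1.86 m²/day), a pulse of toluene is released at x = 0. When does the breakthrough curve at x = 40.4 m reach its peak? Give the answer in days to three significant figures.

26.8 days

For the 1D instantaneous-source solution, setting ∂C/∂t = 0 at fixed x gives v²t² + 2Dt − x² = 0, so t = (√(D² + v²x²) − D)/v².
√(D² + v²x²) = √(1.86² + 1.46² × 40.4²) = 59.01; v² = 2.1316.
t = (59.01 − 1.86)/2.1316 = 26.8 days (vs. the pure-advection estimate x/v = 27.7 d).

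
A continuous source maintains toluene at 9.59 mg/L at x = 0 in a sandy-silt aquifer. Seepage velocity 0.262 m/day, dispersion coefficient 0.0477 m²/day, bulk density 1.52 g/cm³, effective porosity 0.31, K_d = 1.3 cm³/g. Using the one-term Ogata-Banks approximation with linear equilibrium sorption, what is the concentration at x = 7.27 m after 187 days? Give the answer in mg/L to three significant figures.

Retardation factor R = 1 + ρ_b·K_d/n = 1 + 1.52 × 1.3/0.31 = 7.374.
Sorption retards both mechanisms: v_R = v/R = 0.03553 m/day, D_R = D/R = 0.006469 m²/day.
v_R·t = 0.03553 × 187 = 6.64411 m; 2√(D_R t) = 2.200 m; argument = (7.27 − 6.64411)/2.200 = 0.2845.
C = C₀ × ½·erfc(0.2845) = 9.59 × 0.3437 = 3.30 mg/L.

3.30 mg/L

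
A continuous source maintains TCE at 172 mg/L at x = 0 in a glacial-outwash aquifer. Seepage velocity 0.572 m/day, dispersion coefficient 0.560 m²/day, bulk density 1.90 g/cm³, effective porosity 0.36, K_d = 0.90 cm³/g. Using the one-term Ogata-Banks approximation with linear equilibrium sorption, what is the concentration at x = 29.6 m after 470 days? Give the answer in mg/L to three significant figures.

166 mg/L

Retardation factor R = 1 + ρ_b·K_d/n = 1 + 1.90 × 0.90/0.36 = 5.750.
Sorption retards both mechanisms: v_R = v/R = 0.09948 m/day, D_R = D/R = 0.09739 m²/day.
v_R·t = 0.09948 × 470 = 46.7556 m; 2√(D_R t) = 13.53 m; argument = (29.6 − 46.7556)/13.53 = -1.268.
C = C₀ × ½·erfc(-1.268) = 172 × 0.9635 = 166 mg/L.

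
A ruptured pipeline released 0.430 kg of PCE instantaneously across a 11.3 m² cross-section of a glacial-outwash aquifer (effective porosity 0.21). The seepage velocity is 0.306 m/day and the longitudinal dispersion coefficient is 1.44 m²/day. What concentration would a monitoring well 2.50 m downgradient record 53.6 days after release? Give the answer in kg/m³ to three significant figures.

0.00311 kg/m³

For an instantaneous plane source, C(x,t) = M/(n_e·A·√(4πDt)) · exp(−(x−vt)²/(4Dt)), with n_e·A the pore (flow) area.
Plume center vt = 0.306 × 53.6 = 16.4016 m, so the well at 2.50 m is 13.9016 m upgradient of the peak.
√(4πDt) = 31.14 m, giving peak height M/(n_e·A·√(4πDt)) = 0.430/(0.21 × 11.3 × 31.14) = 0.005819 kg/m³.
(x−vt)²/(4Dt) = (-13.9016)²/(4 × 1.44 × 53.6) = 0.6260; exp(−0.6260) = 0.5347.
C = 0.005819 × 0.5347 = 0.00311 kg/m³.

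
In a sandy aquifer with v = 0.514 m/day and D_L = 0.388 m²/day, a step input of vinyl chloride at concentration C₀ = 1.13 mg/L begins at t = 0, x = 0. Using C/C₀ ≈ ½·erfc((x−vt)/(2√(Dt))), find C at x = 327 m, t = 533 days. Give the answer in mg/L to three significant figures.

0.00515 mg/L

For a continuous step input, C/C₀ ≈ ½·erfc((x−vt)/(2√(Dt))).
vt = 0.514 × 533 = 273.962 m and 2√(Dt) = 2√(0.388 × 533) = 28.76 m.
Argument (x−vt)/(2√(Dt)) = (327 − 273.962)/28.76 = 1.844; ½·erfc(1.844) = 0.004556.
C = 1.13 × 0.004556 = 0.00515 mg/L.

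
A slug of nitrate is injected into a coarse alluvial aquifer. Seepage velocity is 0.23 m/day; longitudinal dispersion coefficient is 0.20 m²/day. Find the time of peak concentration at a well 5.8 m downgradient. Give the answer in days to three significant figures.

21.7 days

For the 1D instantaneous-source solution, setting ∂C/∂t = 0 at fixed x gives v²t² + 2Dt − x² = 0, so t = (√(D² + v²x²) − D)/v².
√(D² + v²x²) = √(0.20² + 0.23² × 5.8²) = 1.349; v² = 0.0529.
t = (1.349 − 0.20)/0.0529 = 21.7 days (vs. the pure-advection estimate x/v = 25.2 d).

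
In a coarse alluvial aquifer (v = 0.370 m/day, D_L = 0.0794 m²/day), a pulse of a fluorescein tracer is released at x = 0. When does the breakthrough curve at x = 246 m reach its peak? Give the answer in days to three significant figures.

664 days

For the 1D instantaneous-source solution, setting ∂C/∂t = 0 at fixed x gives v²t² + 2Dt − x² = 0, so t = (√(D² + v²x²) − D)/v².
√(D² + v²x²) = √(0.0794² + 0.370² × 246²) = 91.02; v² = 0.1369.
t = (91.02 − 0.0794)/0.1369 = 664 days (vs. the pure-advection estimate x/v = 665 d).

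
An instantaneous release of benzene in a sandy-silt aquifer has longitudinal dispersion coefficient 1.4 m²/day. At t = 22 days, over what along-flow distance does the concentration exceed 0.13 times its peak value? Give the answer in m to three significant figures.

31.7 m

The plume is Gaussian with σ = √(2Dt) = √(2 × 1.4 × 22) = 7.849 m.
C/C_peak = exp(−Δx²/(2σ²)) = 0.13 ⇒ Δx = σ·√(−2 ln 0.13) = 7.849 × 2.020 = 15.85 m.
Width = 2Δx = 31.7 m.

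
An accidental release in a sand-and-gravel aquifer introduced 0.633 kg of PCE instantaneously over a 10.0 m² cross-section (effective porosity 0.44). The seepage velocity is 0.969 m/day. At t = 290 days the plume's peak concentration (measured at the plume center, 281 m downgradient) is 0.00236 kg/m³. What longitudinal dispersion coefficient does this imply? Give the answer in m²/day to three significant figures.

At the plume center C_max = M/(n_e·A·√(4πDt)), so D = M²/(4πt·(n_e·A·C_max)²).
n_e·A·C_max = 0.44 × 10.0 × 0.00236 = 0.01038 kg/m.
D = 0.633²/(4π × 290 × 0.01038²) = 1.02 m²/day.

1.02 m²/day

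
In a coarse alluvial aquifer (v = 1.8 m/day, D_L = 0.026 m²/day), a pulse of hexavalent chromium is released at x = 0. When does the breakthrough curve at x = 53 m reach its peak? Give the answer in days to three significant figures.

For the 1D instantaneous-source solution, setting ∂C/∂t = 0 at fixed x gives v²t² + 2Dt − x² = 0, so t = (√(D² + v²x²) − D)/v².
√(D² + v²x²) = √(0.026² + 1.8² × 53²) = 95.40; v² = 3.24.
t = (95.40 − 0.026)/3.24 = 29.4 days (vs. the pure-advection estimate x/v = 29.4 d).

29.4 days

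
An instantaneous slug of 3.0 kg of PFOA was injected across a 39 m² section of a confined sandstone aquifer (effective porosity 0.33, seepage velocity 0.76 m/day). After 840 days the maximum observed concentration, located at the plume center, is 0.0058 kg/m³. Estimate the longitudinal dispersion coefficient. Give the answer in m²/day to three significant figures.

0.153 m²/day

At the plume center C_max = M/(n_e·A·√(4πDt)), so D = M²/(4πt·(n_e·A·C_max)²).
n_e·A·C_max = 0.33 × 39 × 0.0058 = 0.07465 kg/m.
D = 3.0²/(4π × 840 × 0.07465²) = 0.153 m²/day.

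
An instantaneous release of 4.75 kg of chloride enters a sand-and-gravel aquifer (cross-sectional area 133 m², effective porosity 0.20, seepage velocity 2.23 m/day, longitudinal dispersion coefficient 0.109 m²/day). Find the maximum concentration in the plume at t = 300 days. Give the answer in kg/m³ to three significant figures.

The peak of an instantaneous 1D plume sits at x = vt; there the Gaussian factor is 1 and C_max = M/(n_e·A·√(4πDt)), where n_e·A is the pore area the mass is dissolved in.
√(4πDt) = √(4π × 0.109 × 300) = 20.27 m, so C_max = 4.75/(0.20 × 133 × 20.27) = 0.00881 kg/m³.

0.00881 kg/m³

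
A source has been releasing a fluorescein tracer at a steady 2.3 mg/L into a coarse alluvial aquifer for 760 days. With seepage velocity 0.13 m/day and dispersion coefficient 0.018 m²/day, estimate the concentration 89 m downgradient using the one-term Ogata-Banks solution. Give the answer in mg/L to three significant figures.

For a continuous step input, C/C₀ ≈ ½·erfc((x−vt)/(2√(Dt))).
vt = 0.13 × 760 = 98.8 m and 2√(Dt) = 2√(0.018 × 760) = 7.397 m.
Argument (x−vt)/(2√(Dt)) = (89 − 98.8)/7.397 = -1.325; ½·erfc(-1.325) = 0.9695.
C = 2.3 × 0.9695 = 2.23 mg/L.

2.23 mg/L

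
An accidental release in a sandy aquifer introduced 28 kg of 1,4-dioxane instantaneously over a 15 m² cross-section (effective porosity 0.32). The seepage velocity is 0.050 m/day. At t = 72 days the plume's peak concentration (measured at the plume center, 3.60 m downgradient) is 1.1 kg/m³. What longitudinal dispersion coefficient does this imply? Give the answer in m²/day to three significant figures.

0.0311 m²/day

At the plume center C_max = M/(n_e·A·√(4πDt)), so D = M²/(4πt·(n_e·A·C_max)²).
n_e·A·C_max = 0.32 × 15 × 1.1 = 5.280 kg/m.
D = 28²/(4π × 72 × 5.280²) = 0.0311 m²/day.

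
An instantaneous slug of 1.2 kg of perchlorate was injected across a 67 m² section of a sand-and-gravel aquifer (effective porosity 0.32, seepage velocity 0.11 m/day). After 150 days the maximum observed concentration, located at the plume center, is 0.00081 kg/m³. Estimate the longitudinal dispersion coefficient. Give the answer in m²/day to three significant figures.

At the plume center C_max = M/(n_e·A·√(4πDt)), so D = M²/(4πt·(n_e·A·C_max)²).
n_e·A·C_max = 0.32 × 67 × 0.00081 = 0.01737 kg/m.
D = 1.2²/(4π × 150 × 0.01737²) = 2.53 m²/day.

2.53 m²/day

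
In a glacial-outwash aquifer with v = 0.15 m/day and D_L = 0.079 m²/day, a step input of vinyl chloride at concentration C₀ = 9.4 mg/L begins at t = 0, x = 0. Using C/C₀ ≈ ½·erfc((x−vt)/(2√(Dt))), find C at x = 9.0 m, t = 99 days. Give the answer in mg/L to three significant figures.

8.75 mg/L

For a continuous step input, C/C₀ ≈ ½·erfc((x−vt)/(2√(Dt))).
vt = 0.15 × 99 = 14.85 m and 2√(Dt) = 2√(0.079 × 99) = 5.593 m.
Argument (x−vt)/(2√(Dt)) = (9.0 − 14.85)/5.593 = -1.046; ½·erfc(-1.046) = 0.9305.
C = 9.4 × 0.9305 = 8.75 mg/L.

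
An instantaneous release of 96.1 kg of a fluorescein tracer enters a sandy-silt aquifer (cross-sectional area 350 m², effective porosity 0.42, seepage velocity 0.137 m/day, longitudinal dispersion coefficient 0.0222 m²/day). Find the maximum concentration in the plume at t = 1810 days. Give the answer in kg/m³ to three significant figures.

The peak of an instantaneous 1D plume sits at x = vt; there the Gaussian factor is 1 and C_max = M/(n_e·A·√(4πDt)), where n_e·A is the pore area the mass is dissolved in.
√(4πDt) = √(4π × 0.0222 × 1810) = 22.47 m, so C_max = 96.1/(0.42 × 350 × 22.47) = 0.0291 kg/m³.

0.0291 kg/m³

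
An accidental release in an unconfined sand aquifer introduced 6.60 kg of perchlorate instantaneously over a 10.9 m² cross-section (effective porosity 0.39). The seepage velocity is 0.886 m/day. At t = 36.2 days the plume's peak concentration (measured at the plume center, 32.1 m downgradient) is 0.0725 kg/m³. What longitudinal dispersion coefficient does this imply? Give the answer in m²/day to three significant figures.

At the plume center C_max = M/(n_e·A·√(4πDt)), so D = M²/(4πt·(n_e·A·C_max)²).
n_e·A·C_max = 0.39 × 10.9 × 0.0725 = 0.3082 kg/m.
D = 6.60²/(4π × 36.2 × 0.3082²) = 1.01 m²/day.

1.01 m²/day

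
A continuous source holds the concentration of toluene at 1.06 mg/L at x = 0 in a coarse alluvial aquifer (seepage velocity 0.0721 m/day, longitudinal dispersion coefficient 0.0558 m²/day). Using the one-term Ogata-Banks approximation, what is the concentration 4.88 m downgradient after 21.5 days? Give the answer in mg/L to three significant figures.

For a continuous step input, C/C₀ ≈ ½·erfc((x−vt)/(2√(Dt))).
vt = 0.0721 × 21.5 = 1.55015 m and 2√(Dt) = 2√(0.0558 × 21.5) = 2.191 m.
Argument (x−vt)/(2√(Dt)) = (4.88 − 1.55015)/2.191 = 1.520; ½·erfc(1.520) = 0.01579.
C = 1.06 × 0.01579 = 0.0167 mg/L.

0.0167 mg/L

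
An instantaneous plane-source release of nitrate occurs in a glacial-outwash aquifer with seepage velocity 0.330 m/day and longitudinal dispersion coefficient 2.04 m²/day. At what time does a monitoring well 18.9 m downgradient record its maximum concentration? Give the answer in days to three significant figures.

41.5 days

For the 1D instantaneous-source solution, setting ∂C/∂t = 0 at fixed x gives v²t² + 2Dt − x² = 0, so t = (√(D² + v²x²) − D)/v².
√(D² + v²x²) = √(2.04² + 0.330² × 18.9²) = 6.562; v² = 0.1089.
t = (6.562 − 2.04)/0.1089 = 41.5 days (vs. the pure-advection estimate x/v = 57.3 d).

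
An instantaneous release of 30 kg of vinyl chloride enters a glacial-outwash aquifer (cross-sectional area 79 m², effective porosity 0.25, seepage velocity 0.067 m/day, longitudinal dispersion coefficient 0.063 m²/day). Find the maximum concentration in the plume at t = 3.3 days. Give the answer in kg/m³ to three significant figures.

0.940 kg/m³

The peak of an instantaneous 1D plume sits at x = vt; there the Gaussian factor is 1 and C_max = M/(n_e·A·√(4πDt)), where n_e·A is the pore area the mass is dissolved in.
√(4πDt) = √(4π × 0.063 × 3.3) = 1.616 m, so C_max = 30/(0.25 × 79 × 1.616) = 0.940 kg/m³.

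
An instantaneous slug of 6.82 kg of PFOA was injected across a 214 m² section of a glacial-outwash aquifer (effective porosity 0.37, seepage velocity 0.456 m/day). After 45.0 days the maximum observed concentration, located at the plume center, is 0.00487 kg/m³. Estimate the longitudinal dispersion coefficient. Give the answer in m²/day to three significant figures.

At the plume center C_max = M/(n_e·A·√(4πDt)), so D = M²/(4πt·(n_e·A·C_max)²).
n_e·A·C_max = 0.37 × 214 × 0.00487 = 0.3856 kg/m.
D = 6.82²/(4π × 45.0 × 0.3856²) = 0.553 m²/day.

0.553 m²/day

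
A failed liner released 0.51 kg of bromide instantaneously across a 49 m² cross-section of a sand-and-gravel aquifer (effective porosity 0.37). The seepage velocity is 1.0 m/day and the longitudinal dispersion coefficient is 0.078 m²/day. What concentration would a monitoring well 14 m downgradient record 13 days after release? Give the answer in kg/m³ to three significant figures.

0.00616 kg/m³

For an instantaneous plane source, C(x,t) = M/(n_e·A·√(4πDt)) · exp(−(x−vt)²/(4Dt)), with n_e·A the pore (flow) area.
Plume center vt = 1.0 × 13 = 13 m, so the well at 14 m is 1 m downgradient of the peak.
√(4πDt) = 3.570 m, giving peak height M/(n_e·A·√(4πDt)) = 0.51/(0.37 × 49 × 3.570) = 0.007880 kg/m³.
(x−vt)²/(4Dt) = (1)²/(4 × 0.078 × 13) = 0.2465; exp(−0.2465) = 0.7815.
C = 0.007880 × 0.7815 = 0.00616 kg/m³.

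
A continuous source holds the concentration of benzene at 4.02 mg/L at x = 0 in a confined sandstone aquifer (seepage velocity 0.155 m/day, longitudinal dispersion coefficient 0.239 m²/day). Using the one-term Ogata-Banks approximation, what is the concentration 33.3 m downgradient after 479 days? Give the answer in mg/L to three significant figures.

For a continuous step input, C/C₀ ≈ ½·erfc((x−vt)/(2√(Dt))).
vt = 0.155 × 479 = 74.245 m and 2√(Dt) = 2√(0.239 × 479) = 21.40 m.
Argument (x−vt)/(2√(Dt)) = (33.3 − 74.245)/21.40 = -1.913; ½·erfc(-1.913) = 0.9966.
C = 4.02 × 0.9966 = 4.01 mg/L.

4.01 mg/L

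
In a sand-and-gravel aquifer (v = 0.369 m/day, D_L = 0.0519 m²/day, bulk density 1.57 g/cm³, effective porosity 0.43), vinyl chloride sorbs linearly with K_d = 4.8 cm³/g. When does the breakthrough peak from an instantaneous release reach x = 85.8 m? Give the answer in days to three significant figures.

Retardation factor R = 1 + ρ_b·K_d/n = 1 + 1.57 × 4.8/0.43 = 18.53.
Sorption retards both mechanisms: v_R = v/R = 0.01991 m/day, D_R = D/R = 0.002801 m²/day.
Peak time from v_R²t² + 2D_R t − x² = 0: t = (√(D_R² + v_R²x²) − D_R)/v_R².
√(D_R² + v_R²x²) = √(0.002801² + 0.01991² × 85.8²) = 1.708; v_R² = 0.0003964.
t = (1.708 − 0.002801)/0.0003964 = 4300 days.

4300 days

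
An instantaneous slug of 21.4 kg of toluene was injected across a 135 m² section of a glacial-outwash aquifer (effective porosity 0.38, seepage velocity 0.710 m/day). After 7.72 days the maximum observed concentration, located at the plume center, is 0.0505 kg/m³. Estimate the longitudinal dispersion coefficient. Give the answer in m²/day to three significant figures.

0.703 m²/day

At the plume center C_max = M/(n_e·A·√(4πDt)), so D = M²/(4πt·(n_e·A·C_max)²).
n_e·A·C_max = 0.38 × 135 × 0.0505 = 2.591 kg/m.
D = 21.4²/(4π × 7.72 × 2.591²) = 0.703 m²/day.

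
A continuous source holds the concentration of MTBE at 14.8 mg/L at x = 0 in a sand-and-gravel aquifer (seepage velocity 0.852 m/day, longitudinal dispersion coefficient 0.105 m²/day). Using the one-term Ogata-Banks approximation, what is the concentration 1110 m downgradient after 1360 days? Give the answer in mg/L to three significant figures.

For a continuous step input, C/C₀ ≈ ½·erfc((x−vt)/(2√(Dt))).
vt = 0.852 × 1360 = 1158.72 m and 2√(Dt) = 2√(0.105 × 1360) = 23.90 m.
Argument (x−vt)/(2√(Dt)) = (1110 − 1158.72)/23.90 = -2.038; ½·erfc(-2.038) = 0.9980.
C = 14.8 × 0.9980 = 14.8 mg/L.

14.8 mg/L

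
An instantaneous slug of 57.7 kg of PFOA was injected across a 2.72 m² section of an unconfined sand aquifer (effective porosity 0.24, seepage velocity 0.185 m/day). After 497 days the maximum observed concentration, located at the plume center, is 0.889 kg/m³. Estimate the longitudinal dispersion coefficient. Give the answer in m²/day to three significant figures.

1.58 m²/day

At the plume center C_max = M/(n_e·A·√(4πDt)), so D = M²/(4πt·(n_e·A·C_max)²).
n_e·A·C_max = 0.24 × 2.72 × 0.889 = 0.5803 kg/m.
D = 57.7²/(4π × 497 × 0.5803²) = 1.58 m²/day.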